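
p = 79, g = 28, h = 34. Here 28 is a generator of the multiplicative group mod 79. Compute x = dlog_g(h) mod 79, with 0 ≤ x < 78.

49

Baby-step giant-step with m = ceil(sqrt(78)) = 9.
Baby table (28^j mod 79 for j=0..8):
  0:1  1:28  2:73  3:69  4:36  5:60  6:21  7:35
  8:32
Giant step factor: 28^(-9) ≡ 41 (mod 79).
Scan 34·41^i mod 79 for i = 0, 1, …:
  i=0: 34   i=1: 51   i=2: 37   i=3: 16
  i=4: 24   i=5: 36
Match at i=5, j=4: x = 5·9 + 4 = 49.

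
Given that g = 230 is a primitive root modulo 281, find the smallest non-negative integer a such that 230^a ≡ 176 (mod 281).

247

Baby-step giant-step with m = ceil(sqrt(280)) = 17.
Baby table (230^j mod 281 for j=0..16):
  0:1  1:230  2:72  3:262  4:126  5:37  6:80  7:135
  8:140  9:166  10:245  11:150  12:218  13:122  14:241  15:73
  16:211
Giant step factor: 230^(-17) ≡ 44 (mod 281).
Scan 176·44^i mod 281 for i = 0, 1, …:
  i=0: 176   i=1: 157   i=2: 164   i=3: 191
  i=4: 255   i=5: 261   i=6: 244   i=7: 58
  i=8: 23   i=9: 169     …   i=13: 272
  i=14: 166
Match at i=14, j=9: a = 14·17 + 9 = 247.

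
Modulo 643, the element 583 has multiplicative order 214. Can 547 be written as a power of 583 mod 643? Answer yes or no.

547 ∈ ⟨583⟩ iff 547^214 ≡ 1 (mod 643), since |⟨583⟩| = 214.
547^214 mod 643 = 1.
Since 1 = 1, 547 lies in the subgroup.

yes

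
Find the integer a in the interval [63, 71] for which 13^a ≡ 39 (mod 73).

67

Compute 13^63 mod 73 = 63, then multiply by 13 repeatedly:
  13^63=63  13^64=16  13^65=62  13^66=3  13^67=39
Found 39 at exponent 67.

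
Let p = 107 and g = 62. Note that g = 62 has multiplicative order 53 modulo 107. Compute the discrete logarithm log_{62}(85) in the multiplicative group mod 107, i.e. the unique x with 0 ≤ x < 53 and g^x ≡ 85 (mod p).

Baby-step giant-step with m = ceil(sqrt(53)) = 8.
Baby table (62^j mod 107 for j=0..7):
  0:1  1:62  2:99  3:39  4:64  5:9  6:23  7:35
Giant step factor: 62^(-8) ≡ 25 (mod 107).
Scan 85·25^i mod 107 for i = 0, 1, …:
  i=0: 85   i=1: 92   i=2: 53   i=3: 41
  i=4: 62
Match at i=4, j=1: x = 4·8 + 1 = 33.

33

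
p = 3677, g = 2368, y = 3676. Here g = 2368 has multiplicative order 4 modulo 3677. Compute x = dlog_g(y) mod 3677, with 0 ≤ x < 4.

Successive powers of 2368 modulo 3677:
  2368^0=1  2368^1=2368  2368^2=3676
So 2368^2 ≡ 3676 (mod 3677), giving x = 2.

2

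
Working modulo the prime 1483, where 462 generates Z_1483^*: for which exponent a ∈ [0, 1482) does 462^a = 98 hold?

Baby-step giant-step with m = ceil(sqrt(1482)) = 39.
Baby table (462^j mod 1483 for j=0..38):
  0:1  1:462  2:1375  3:526  4:1283  5:1029  6:838  7:93
  8:1442  9:337  10:1462  11:679  12:785  13:818  14:1234  15:636
  16:198  17:1013  18:861  19:338  20:441  21:571  22:1311  23:618
  24:780  25:1474  26:291  27:972  28:1198  29:317  30:1120  31:1356
  32:646  33:369  34:1416  35:189  36:1304  37:350  38:53
Giant step factor: 462^(-39) ≡ 45 (mod 1483).
Scan 98·45^i mod 1483 for i = 0, 1, …:
  i=0: 98   i=1: 1444   i=2: 1211   i=3: 1107
  i=4: 876   i=5: 862   i=6: 232   i=7: 59
  i=8: 1172   i=9: 835   i=10: 500   i=11: 255
  i=12: 1094   i=13: 291
Match at i=13, j=26: a = 13·39 + 26 = 533.

533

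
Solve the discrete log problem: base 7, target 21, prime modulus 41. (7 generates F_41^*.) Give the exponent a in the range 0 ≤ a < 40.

Successive powers of 7 modulo 41:
  7^0=1  7^1=7  7^2=8  7^3=15  7^4=23  7^5=38
  7^6=20  7^7=17  7^8=37  7^9=13  7^10=9  7^11=22
  7^12=31  7^13=12  7^14=2  7^15=14  7^16=16  7^17=30
  7^18=5  7^19=35  7^20=40  7^21=34  7^22=33  7^23=26
  7^24=18  7^25=3  7^26=21
So 7^26 ≡ 21 (mod 41), giving a = 26.

26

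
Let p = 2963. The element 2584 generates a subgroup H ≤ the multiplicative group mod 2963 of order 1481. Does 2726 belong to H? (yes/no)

2726 ∈ ⟨2584⟩ iff 2726^1481 ≡ 1 (mod 2963), since |⟨2584⟩| = 1481.
2726^1481 mod 2963 = 1.
Since 1 = 1, 2726 lies in the subgroup.

yes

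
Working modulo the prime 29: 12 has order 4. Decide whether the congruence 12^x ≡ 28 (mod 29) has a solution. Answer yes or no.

yes

28 ∈ ⟨12⟩ iff 28^4 ≡ 1 (mod 29), since |⟨12⟩| = 4.
28^4 mod 29 = 1.
Since 1 = 1, 28 lies in the subgroup.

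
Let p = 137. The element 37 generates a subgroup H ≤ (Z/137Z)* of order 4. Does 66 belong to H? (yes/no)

no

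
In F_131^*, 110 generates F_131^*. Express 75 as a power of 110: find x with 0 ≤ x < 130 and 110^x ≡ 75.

18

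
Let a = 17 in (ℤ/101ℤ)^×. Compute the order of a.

The order of 17 must divide p − 1 = 100 = 2^2 · 5^2.
Divisors: 1, 2, 4, 5, 10, 20, 25, 50, 100.
Check each in increasing order: 17^1 ≡ 17;  17^2 ≡ 87;  17^4 ≡ 95;  17^5 ≡ 100;  17^10 ≡ 1.
Smallest exponent giving 1 is 10.

10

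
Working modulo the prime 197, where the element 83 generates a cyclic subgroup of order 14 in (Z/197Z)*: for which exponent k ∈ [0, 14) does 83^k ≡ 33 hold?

5

Successive powers of 83 modulo 197:
  83^0=1  83^1=83  83^2=191  83^3=93  83^4=36  83^5=33
So 83^5 ≡ 33 (mod 197), giving k = 5.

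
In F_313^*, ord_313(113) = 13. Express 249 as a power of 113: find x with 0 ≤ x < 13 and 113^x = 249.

Successive powers of 113 modulo 313:
  113^0=1  113^1=113  113^2=249
So 113^2 ≡ 249 (mod 313), giving x = 2.

2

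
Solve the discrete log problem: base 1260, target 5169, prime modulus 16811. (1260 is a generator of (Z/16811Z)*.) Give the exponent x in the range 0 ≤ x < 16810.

Baby-step giant-step with m = ceil(sqrt(16810)) = 130.
Baby table (1260^j mod 16811 for j=0..129):
  0:1  1:1260  2:7366  3:1488  4:8859  5:16647  6:11903  7:2368
  8:8133  9:9681  10:10085  11:14795  12:15112  13:11068  14:9361  15:10349
  16:11215  17:9660  18:436  19:11408  20:675  21:9950  22:12805  23:12551
  24:11920  25:6977  26:15678  27:1355  28:9389  29:12007  30:15731  31:891
  32:13134  33:6816  34:14550  35:9010  36:5175  37:14643  38:8513  39:962
  40:1728  41:8661  42:2521  43:15992  44:10342  45:2395  46:8531  47:6831
  48:16639  49:1823  50:10684  51:13040  52:6053  53:11397  54:3626  55:12979
  56:13248  57:15968  58:13724  59:10532  60:6441  61:12758  62:3764  63:1938
  64:4285  65:2769  66:9063  67:4711  68:1577  69:3322  70:16592  71:9847
  72:702  73:10348  74:9955  75:2294  76:15759  77:2549  78:839  79:14858
  80:10437  81:4418  82:2239  83:13703  84:883  85:3054  86:15132  87:2646
  88:5382  89:6487  90:3474  91:6380  92:3142  93:8335  94:12036  95:1838
  96:12773  97:5853  98:11562  99:9794  100:1166  101:6603  102:15146  103:3475
  104:7640  105:10508  106:9823  107:4084  108:1674  109:7865  110:8221  111:2884
  112:2664  113:11251  114:4587  115:13447  116:14543  117:190  118:4046  119:4227
  120:13744  121:2110  122:2462  123:8896  124:12834  125:15469  126:6991  127:16507
  128:3613  129:13410
Giant step factor: 1260^(-130) ≡ 5756 (mod 16811).
Scan 5169·5756^i mod 16811 for i = 0, 1, …:
  i=0: 5169   i=1: 14105   i=2: 8061   i=3: 756
  i=4: 14298   i=5: 9443   i=6: 3945   i=7: 12570
  i=8: 15187   i=9: 15983   i=10: 8356   i=11: 865
  i=12: 2884
Match at i=12, j=111: x = 12·130 + 111 = 1671.

1671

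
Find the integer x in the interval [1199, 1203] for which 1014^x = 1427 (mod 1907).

Compute 1014^1199 mod 1907 = 1427, then multiply by 1014 repeatedly:
  1014^1199=1427
Found 1427 at exponent 1199.

1199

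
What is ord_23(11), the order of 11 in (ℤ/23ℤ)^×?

The order of 11 must divide p − 1 = 22 = 2 · 11.
Divisors: 1, 2, 11, 22.
Check each in increasing order: 11^1 ≡ 11;  11^2 ≡ 6;  11^11 ≡ 22;  11^22 ≡ 1.
Smallest exponent giving 1 is 22.

22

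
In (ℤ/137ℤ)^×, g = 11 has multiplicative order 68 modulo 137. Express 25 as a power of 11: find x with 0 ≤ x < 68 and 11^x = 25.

67

Baby-step giant-step with m = ceil(sqrt(68)) = 9.
Baby table (11^j mod 137 for j=0..8):
  0:1  1:11  2:121  3:98  4:119  5:76  6:14  7:17
  8:50
Giant step factor: 11^(-9) ≡ 69 (mod 137).
Scan 25·69^i mod 137 for i = 0, 1, …:
  i=0: 25   i=1: 81   i=2: 109   i=3: 123
  i=4: 130   i=5: 65   i=6: 101   i=7: 119
Match at i=7, j=4: x = 7·9 + 4 = 67.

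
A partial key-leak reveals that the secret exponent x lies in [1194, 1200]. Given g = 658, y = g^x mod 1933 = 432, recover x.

1194

Compute 658^1194 mod 1933 = 432, then multiply by 658 repeatedly:
  658^1194=432
Found 432 at exponent 1194.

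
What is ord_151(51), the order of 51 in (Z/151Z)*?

The order of 51 must divide p − 1 = 150 = 2 · 3 · 5^2.
Divisors: 1, 2, 3, 5, 6, 10, 15, 25, 30, 50, 75, 150.
Check each in increasing order: 51^1 ≡ 51;  51^2 ≡ 34;  51^3 ≡ 73;  51^5 ≡ 66;  51^6 ≡ 44;  51^10 ≡ 128;  51^15 ≡ 143;  51^25 ≡ 33;  51^30 ≡ 64;  51^50 ≡ 32;  51^75 ≡ 150;  51^150 ≡ 1.
Smallest exponent giving 1 is 150.

150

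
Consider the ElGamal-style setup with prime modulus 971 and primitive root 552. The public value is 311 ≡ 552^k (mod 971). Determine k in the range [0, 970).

168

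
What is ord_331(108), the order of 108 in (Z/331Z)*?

The order of 108 must divide p − 1 = 330 = 2 · 3 · 5 · 11.
Divisors: 1, 2, 3, 5, 6, 10, 11, 15, 22, 30, 33, 55, 66, 110, 165, 330.
Check each in increasing order: 108^1 ≡ 108;  108^2 ≡ 79;  108^3 ≡ 257;  108^5 ≡ 112;  108^6 ≡ 180;  108^10 ≡ 297;  108^11 ≡ 300;  108^15 ≡ 164;  108^22 ≡ 299;  108^30 ≡ 85;  108^33 ≡ 330;  108^55 ≡ 32;  108^66 ≡ 1.
Smallest exponent giving 1 is 66.

66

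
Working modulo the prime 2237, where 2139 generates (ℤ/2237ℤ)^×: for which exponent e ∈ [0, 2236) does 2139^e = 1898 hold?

Baby-step giant-step with m = ceil(sqrt(2236)) = 48.
Baby table (2139^j mod 2237 for j=0..47):
  0:1  1:2139  2:656  3:585  4:832  5:1233  6:2201  7:1291
  8:991  9:1310  10:1366  11:352  12:1296  13:501  14:116  15:2054
  16:38  17:750  18:321  19:2097  20:298  21:2114  22:869  23:2081
  24:1866  25:566  26:457  27:2191  28:34  29:1142  30:2171  31:1994
  32:1444  33:1656  34:1013  35:1391  36:139  37:2037  38:1704  39:783
  40:1561  41:1375  42:1707  43:489  44:1292  45:893  46:1966  47:1951
Giant step factor: 2139^(-48) ≡ 444 (mod 2237).
Scan 1898·444^i mod 2237 for i = 0, 1, …:
  i=0: 1898   i=1: 1600   i=2: 1271   i=3: 600
  i=4: 197   i=5: 225   i=6: 1472   i=7: 364
  i=8: 552   i=9: 1255     …   i=40: 1156
  i=41: 991
Match at i=41, j=8: e = 41·48 + 8 = 1976.

1976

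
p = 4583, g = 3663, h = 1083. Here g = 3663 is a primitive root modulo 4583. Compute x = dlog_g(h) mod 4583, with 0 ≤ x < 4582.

712

Baby-step giant-step with m = ceil(sqrt(4582)) = 68.
Baby table (3663^j mod 4583 for j=0..67):
  0:1  1:3663  2:3128  3:364  4:4262  5:2008  6:4172  7:2314
  8:2215  9:1635  10:3607  11:4235  12:3933  13:2210  14:1652  15:1716
  16:2415  17:955  18:1336  19:3707  20:3895  21:506  22:1946  23:1633
  24:864  25:2562  26:3205  27:2852  28:2219  29:2538  30:2370  31:1108
  32:2649  33:1076  34:8  35:1806  36:2109  37:2912  38:2015  39:2315
  40:1295  41:180  42:3971  43:3914  44:1358  45:1799  46:3966  47:3931
  48:4050  49:4562  50:988  51:3057  52:1522  53:2158  54:3662  55:4048
  56:1819  57:3898  58:2329  59:2164  60:2725  61:4484  62:4003  63:1972
  64:628  65:4281  66:2860  67:4025
Giant step factor: 3663^(-68) ≡ 2936 (mod 4583).
Scan 1083·2936^i mod 4583 for i = 0, 1, …:
  i=0: 1083   i=1: 3669   i=2: 2134   i=3: 463
  i=4: 2800   i=5: 3481   i=6: 126   i=7: 3296
  i=8: 2343   i=9: 4548   i=10: 2649
Match at i=10, j=32: x = 10·68 + 32 = 712.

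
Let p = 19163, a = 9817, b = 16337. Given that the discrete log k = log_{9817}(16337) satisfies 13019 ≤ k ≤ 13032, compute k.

13024

Compute 9817^13019 mod 19163 = 3183, then multiply by 9817 repeatedly:
  9817^13019=3183  9817^13020=11821  9817^13021=14792  9817^13022=15013  9817^13023=19151
  9817^13024=16337
Found 16337 at exponent 13024.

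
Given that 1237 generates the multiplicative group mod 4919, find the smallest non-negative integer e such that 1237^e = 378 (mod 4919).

1904

Baby-step giant-step with m = ceil(sqrt(4918)) = 71.
Baby table (1237^j mod 4919 for j=0..70):
  0:1  1:1237  2:360  3:2610  4:1706  5:71  6:4204  7:965
  8:3307  9:3070  10:122  11:3344  12:4568  13:3604  14:1534  15:3743
  16:1312  17:4593  18:96  19:696  20:127  21:4610  22:1449  23:1897
  24:226  25:4098  26:2656  27:4499  28:1874  29:1289  30:737  31:1654
  32:4613  33:241  34:2977  35:3137  36:4297  37:2869  38:2354  39:4769
  40:1372  41:109  42:2020  43:4807  44:4107  45:3951  46:2820  47:769
  48:1886  49:1376  50:138  51:3460  52:490  53:1093  54:4235  55:4879
  56:4629  57:357  58:3818  59:626  60:2079  61:4005  62:752  63:533
  64:175  65:39  66:3972  67:4202  68:3410  69:2587  70:2769
Giant step factor: 1237^(-71) ≡ 3228 (mod 4919).
Scan 378·3228^i mod 4919 for i = 0, 1, …:
  i=0: 378   i=1: 272   i=2: 2434   i=3: 1309
  i=4: 31   i=5: 1688   i=6: 3531   i=7: 745
  i=8: 4388   i=9: 2663     …   i=25: 1906
  i=26: 3818
Match at i=26, j=58: e = 26·71 + 58 = 1904.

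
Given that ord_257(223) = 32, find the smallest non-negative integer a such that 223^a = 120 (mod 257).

5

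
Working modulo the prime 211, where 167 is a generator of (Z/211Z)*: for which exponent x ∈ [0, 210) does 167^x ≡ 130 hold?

83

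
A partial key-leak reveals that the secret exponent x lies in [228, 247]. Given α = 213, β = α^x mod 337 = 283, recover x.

Compute 213^228 mod 337 = 282, then multiply by 213 repeatedly:
  213^228=282  213^229=80  213^230=190  213^231=30  213^232=324
  213^233=264  213^234=290  213^235=99  213^236=193  213^237=332
  213^238=283
Found 283 at exponent 238.

238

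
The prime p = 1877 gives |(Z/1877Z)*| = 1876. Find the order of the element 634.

The order of 634 must divide p − 1 = 1876 = 2^2 · 7 · 67.
Divisors: 1, 2, 4, 7, 14, 28, 67, 134, 268, 469, 938, 1876.
Check each in increasing order: 634^1 ≡ 634;  634^2 ≡ 278;  634^4 ≡ 327;  634^7 ≡ 1119;  634^14 ≡ 202;  634^28 ≡ 1387;  634^67 ≡ 896;  634^134 ≡ 1337;  634^268 ≡ 665;  634^469 ≡ 1740;  634^938 ≡ 1876;  634^1876 ≡ 1.
Smallest exponent giving 1 is 1876.

1876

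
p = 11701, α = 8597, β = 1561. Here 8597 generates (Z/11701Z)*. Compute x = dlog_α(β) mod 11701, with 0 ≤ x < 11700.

2782

Baby-step giant-step with m = ceil(sqrt(11700)) = 109.
Baby table (8597^j mod 11701 for j=0..108):
  0:1  1:8597  2:4893  3:26  4:1203  5:10208  6:676  7:7876
  8:7986  9:5875  10:5859  11:8719  12:637  13:221  14:4375  15:4861
  16:5746  17:8441  18:9376  19:8984  20:8848  21:9756  22:11265  23:7729
  24:7935  25:365  26:2037  27:7393  28:9490  29:6158  30:5002  31:1019
  32:7995  33:1341  34:3092  35:8953  36:11464  37:10186  38:10459  39:5539
  40:7414  41:2811  42:3602  43:5548  44:2880  45:44  46:3836  47:4674
  48:1144  49:6128  50:4514  51:6342  52:7215  53:354  54:1078  55:374
  56:9204  57:4626  58:9724  59:5284  60:3266  61:7103  62:8673  63:3009
  64:9163  65:3179  66:8028  67:4218  68:747  69:9811  70:4359  71:7721
  72:9365  73:8025  74:1829  75:9470  76:9733  77:750  78:499  79:7337
  80:7799  81:1273  82:3546  83:3857  84:9696  85:10289  86:6674  87:6375
  88:10092  89:9710  90:1936  91:4970  92:6739  93:3532  94:509  95:11400
  96:9925  97:1533  98:3875  99:628  100:4755  101:7142  102:4627  103:6620
  104:10177  105:3292  106:8306  107:7180  108:3685
Giant step factor: 8597^(-109) ≡ 879 (mod 11701).
Scan 1561·879^i mod 11701 for i = 0, 1, …:
  i=0: 1561   i=1: 3102   i=2: 325   i=3: 4851
  i=4: 4865   i=5: 5470   i=6: 10720   i=7: 3575
  i=8: 6557   i=9: 6711     …   i=24: 4478
  i=25: 4626
Match at i=25, j=57: x = 25·109 + 57 = 2782.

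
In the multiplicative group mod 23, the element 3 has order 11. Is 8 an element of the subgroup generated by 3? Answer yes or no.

⟨3⟩ has order 11; its elements mod 23 are {1, 2, 3, 4, 6, 8, 9, 12, 13, 16, 18}.
8 is in this set.

yes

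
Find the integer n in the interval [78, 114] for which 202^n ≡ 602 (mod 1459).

104

Compute 202^78 mod 1459 = 1341, then multiply by 202 repeatedly:
  202^78=1341  202^79=967  202^80=1287  202^81=272  202^82=961
  202^83=75  202^84=560  202^85=777  202^86=841  202^87=638
  202^88=484  202^89=15  202^90=112  202^91=739  202^92=460
  202^93=1003  202^94=1264  202^95=3  202^96=606  202^97=1315
  202^98=92  202^99=1076  202^100=1420  202^101=876  202^102=413
  202^103=263  202^104=602
Found 602 at exponent 104.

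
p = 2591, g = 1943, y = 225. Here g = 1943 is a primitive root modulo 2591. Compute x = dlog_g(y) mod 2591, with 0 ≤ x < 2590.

Baby-step giant-step with m = ceil(sqrt(2590)) = 51.
Baby table (1943^j mod 2591 for j=0..50):
  0:1  1:1943  2:162  3:1255  4:334  5:1212  6:2288  7:2019
  8:143  9:612  10:2438  11:686  12:1124  13:2310  14:718  15:1116
  16:2312  17:2013  18:1440  19:2231  20:90  21:1273  22:1625  23:1537
  24:1559  25:258  26:1231  27:340  28:2506  29:669  30:1776  31:2147
  32:111  33:620  34:2436  35:1982  36:800  37:2391  38:50  39:1283
  40:327  41:566  42:1154  43:1007  44:396  45:2492  46:1968  47:2099
  48:123  49:617  50:1789
Giant step factor: 1943^(-51) ≡ 168 (mod 2591).
Scan 225·168^i mod 2591 for i = 0, 1, …:
  i=0: 225   i=1: 1526   i=2: 2450   i=3: 2222
  i=4: 192   i=5: 1164   i=6: 1227   i=7: 1447
  i=8: 2133   i=9: 786     …   i=44: 220
  i=45: 686
Match at i=45, j=11: x = 45·51 + 11 = 2306.

2306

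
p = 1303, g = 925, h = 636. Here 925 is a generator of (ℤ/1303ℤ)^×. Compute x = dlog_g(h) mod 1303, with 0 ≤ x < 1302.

Baby-step giant-step with m = ceil(sqrt(1302)) = 37.
Baby table (925^j mod 1303 for j=0..36):
  0:1  1:925  2:857  3:501  4:860  5:670  6:825  7:870
  8:799  9:274  10:668  11:278  12:459  13:1100  14:1160  15:631
  16:1234  17:22  18:805  19:612  20:598  21:678  22:407  23:1211
  24:898  25:639  26:816  27:363  28:904  29:977  30:746  31:763
  32:852  33:1088  34:484  35:771  36:434
Giant step factor: 925^(-37) ≡ 424 (mod 1303).
Scan 636·424^i mod 1303 for i = 0, 1, …:
  i=0: 636   i=1: 1246   i=2: 589   i=3: 863
  i=4: 1072   i=5: 1084   i=6: 960   i=7: 504
  i=8: 4   i=9: 393     …   i=23: 180
  i=24: 746
Match at i=24, j=30: x = 24·37 + 30 = 918.

918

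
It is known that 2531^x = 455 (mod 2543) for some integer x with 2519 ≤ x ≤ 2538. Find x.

Compute 2531^2519 mod 2543 = 1659, then multiply by 2531 repeatedly:
  2531^2519=1659  2531^2520=436  2531^2521=2397  2531^2522=1752  2531^2523=1863
  2531^2524=531  2531^2525=1257  2531^2526=174  2531^2527=455
Found 455 at exponent 2527.

2527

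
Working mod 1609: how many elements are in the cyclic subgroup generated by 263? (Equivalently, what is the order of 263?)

402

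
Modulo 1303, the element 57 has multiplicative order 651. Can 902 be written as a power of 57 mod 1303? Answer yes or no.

902 ∈ ⟨57⟩ iff 902^651 ≡ 1 (mod 1303), since |⟨57⟩| = 651.
902^651 mod 1303 = 1302.
Since 1302 ≠ 1, 902 does not lie in the subgroup.

no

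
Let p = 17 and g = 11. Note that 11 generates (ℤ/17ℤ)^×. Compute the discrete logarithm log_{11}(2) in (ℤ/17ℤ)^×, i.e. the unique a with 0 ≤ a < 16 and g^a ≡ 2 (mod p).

2

Successive powers of 11 modulo 17:
  11^0=1  11^1=11  11^2=2
So 11^2 ≡ 2 (mod 17), giving a = 2.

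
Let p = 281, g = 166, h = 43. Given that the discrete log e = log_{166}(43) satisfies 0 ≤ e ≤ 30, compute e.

Compute 166^0 mod 281 = 1, then multiply by 166 repeatedly:
  166^0=1  166^1=166  166^2=18  166^3=178  166^4=43
Found 43 at exponent 4.

4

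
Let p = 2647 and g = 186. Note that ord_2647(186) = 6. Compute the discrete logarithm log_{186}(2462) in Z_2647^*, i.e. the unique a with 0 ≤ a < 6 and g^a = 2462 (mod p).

Successive powers of 186 modulo 2647:
  186^0=1  186^1=186  186^2=185  186^3=2646  186^4=2461  186^5=2462
So 186^5 ≡ 2462 (mod 2647), giving a = 5.

5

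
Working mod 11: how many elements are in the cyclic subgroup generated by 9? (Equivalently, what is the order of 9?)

The order of 9 must divide p − 1 = 10 = 2 · 5.
Divisors: 1, 2, 5, 10.
Check each in increasing order: 9^1 ≡ 9;  9^2 ≡ 4;  9^5 ≡ 1.
Smallest exponent giving 1 is 5.

5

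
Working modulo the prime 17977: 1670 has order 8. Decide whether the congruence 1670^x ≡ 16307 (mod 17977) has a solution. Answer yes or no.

yes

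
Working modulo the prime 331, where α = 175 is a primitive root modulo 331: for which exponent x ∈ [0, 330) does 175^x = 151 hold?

105

Baby-step giant-step with m = ceil(sqrt(330)) = 19.
Baby table (175^j mod 331 for j=0..18):
  0:1  1:175  2:173  3:154  4:139  5:162  6:215  7:222
  8:123  9:10  10:95  11:75  12:216  13:66  14:296  15:164
  16:234  17:237  18:100
Giant step factor: 175^(-19) ≡ 254 (mod 331).
Scan 151·254^i mod 331 for i = 0, 1, …:
  i=0: 151   i=1: 289   i=2: 255   i=3: 225
  i=4: 218   i=5: 95
Match at i=5, j=10: x = 5·19 + 10 = 105.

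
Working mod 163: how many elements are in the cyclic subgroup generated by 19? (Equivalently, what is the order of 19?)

The order of 19 must divide p − 1 = 162 = 2 · 3^4.
Divisors: 1, 2, 3, 6, 9, 18, 27, 54, 81, 162.
Check each in increasing order: 19^1 ≡ 19;  19^2 ≡ 35;  19^3 ≡ 13;  19^6 ≡ 6;  19^9 ≡ 78;  19^18 ≡ 53;  19^27 ≡ 59;  19^54 ≡ 58;  19^81 ≡ 162;  19^162 ≡ 1.
Smallest exponent giving 1 is 162.

162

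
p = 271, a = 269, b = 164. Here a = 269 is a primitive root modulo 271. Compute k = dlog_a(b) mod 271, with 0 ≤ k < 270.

Baby-step giant-step with m = ceil(sqrt(270)) = 17.
Baby table (269^j mod 271 for j=0..16):
  0:1  1:269  2:4  3:263  4:16  5:239  6:64  7:143
  8:256  9:30  10:211  11:120  12:31  13:209  14:124  15:23
  16:225
Giant step factor: 269^(-17) ≡ 109 (mod 271).
Scan 164·109^i mod 271 for i = 0, 1, …:
  i=0: 164   i=1: 261   i=2: 265   i=3: 159
  i=4: 258   i=5: 209
Match at i=5, j=13: k = 5·17 + 13 = 98.

98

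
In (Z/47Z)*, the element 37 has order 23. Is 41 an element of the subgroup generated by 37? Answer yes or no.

no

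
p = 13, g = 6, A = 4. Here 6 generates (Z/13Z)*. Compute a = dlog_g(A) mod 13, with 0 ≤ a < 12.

Successive powers of 6 modulo 13:
  6^0=1  6^1=6  6^2=10  6^3=8  6^4=9  6^5=2
  6^6=12  6^7=7  6^8=3  6^9=5  6^10=4
So 6^10 ≡ 4 (mod 13), giving a = 10.

10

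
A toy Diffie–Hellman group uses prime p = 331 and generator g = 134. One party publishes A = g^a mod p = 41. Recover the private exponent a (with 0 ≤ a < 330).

79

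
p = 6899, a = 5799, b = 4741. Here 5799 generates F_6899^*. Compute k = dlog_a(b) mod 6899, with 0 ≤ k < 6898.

1547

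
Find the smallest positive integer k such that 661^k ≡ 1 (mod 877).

292

The order of 661 must divide p − 1 = 876 = 2^2 · 3 · 73.
Divisors: 1, 2, 3, 4, 6, 12, 73, 146, 219, 292, 438, 876.
Check each in increasing order: 661^1 ≡ 661;  661^2 ≡ 175;  661^3 ≡ 788;  661^4 ≡ 807;  661^6 ≡ 28;  661^12 ≡ 784;  661^73 ≡ 151;  661^146 ≡ 876;  661^219 ≡ 726;  661^292 ≡ 1.
Smallest exponent giving 1 is 292.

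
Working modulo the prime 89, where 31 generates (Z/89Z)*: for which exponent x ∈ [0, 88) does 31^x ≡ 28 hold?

Successive powers of 31 modulo 89:
  31^0=1  31^1=31  31^2=71  31^3=65  31^4=57  31^5=76
  31^6=42  31^7=56  31^8=45  31^9=60  31^10=80  31^11=77
  31^12=73  31^13=38  31^14=21  31^15=28
So 31^15 ≡ 28 (mod 89), giving x = 15.

15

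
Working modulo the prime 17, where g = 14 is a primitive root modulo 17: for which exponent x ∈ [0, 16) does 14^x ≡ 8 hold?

Successive powers of 14 modulo 17:
  14^0=1  14^1=14  14^2=9  14^3=7  14^4=13  14^5=12
  14^6=15  14^7=6  14^8=16  14^9=3  14^10=8
So 14^10 ≡ 8 (mod 17), giving x = 10.

10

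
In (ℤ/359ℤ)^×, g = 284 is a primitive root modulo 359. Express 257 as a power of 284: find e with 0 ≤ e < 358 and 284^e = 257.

Baby-step giant-step with m = ceil(sqrt(358)) = 19.
Baby table (284^j mod 359 for j=0..18):
  0:1  1:284  2:240  3:309  4:160  5:206  6:346  7:257
  8:111  9:291  10:74  11:194  12:169  13:249  14:352  15:166
  16:115  17:350  18:316
Giant step factor: 284^(-19) ≡ 299 (mod 359).
Scan 257·299^i mod 359 for i = 0, 1, …:
  i=0: 257
Match at i=0, j=7: e = 0·19 + 7 = 7.

7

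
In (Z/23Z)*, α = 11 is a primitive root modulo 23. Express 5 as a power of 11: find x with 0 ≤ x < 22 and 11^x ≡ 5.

5

Successive powers of 11 modulo 23:
  11^0=1  11^1=11  11^2=6  11^3=20  11^4=13  11^5=5
So 11^5 ≡ 5 (mod 23), giving x = 5.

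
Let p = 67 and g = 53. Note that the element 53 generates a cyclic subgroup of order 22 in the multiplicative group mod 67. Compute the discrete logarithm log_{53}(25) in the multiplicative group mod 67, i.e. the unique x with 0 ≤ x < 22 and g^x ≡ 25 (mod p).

4

Successive powers of 53 modulo 67:
  53^0=1  53^1=53  53^2=62  53^3=3  53^4=25
So 53^4 ≡ 25 (mod 67), giving x = 4.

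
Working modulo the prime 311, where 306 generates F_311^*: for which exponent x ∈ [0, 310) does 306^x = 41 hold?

195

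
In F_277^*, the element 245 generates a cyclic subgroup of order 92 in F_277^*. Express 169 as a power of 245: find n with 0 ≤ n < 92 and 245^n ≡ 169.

16

Baby-step giant-step with m = ceil(sqrt(92)) = 10.
Baby table (245^j mod 277 for j=0..9):
  0:1  1:245  2:193  3:195  4:131  5:240  6:76  7:61
  8:264  9:139
Giant step factor: 245^(-10) ≡ 225 (mod 277).
Scan 169·225^i mod 277 for i = 0, 1, …:
  i=0: 169   i=1: 76
Match at i=1, j=6: n = 1·10 + 6 = 16.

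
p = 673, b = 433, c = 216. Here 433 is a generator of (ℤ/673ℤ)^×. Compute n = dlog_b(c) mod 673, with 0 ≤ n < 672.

414

Baby-step giant-step with m = ceil(sqrt(672)) = 26.
Baby table (433^j mod 673 for j=0..25):
  0:1  1:433  2:395  3:93  4:562  5:393  6:573  7:445
  8:207  9:122  10:332  11:407  12:578  13:591  14:163  15:587
  16:450  17:353  18:78  19:124  20:525  21:524  22:91  23:369
  24:276  25:387
Giant step factor: 433^(-26) ≡ 112 (mod 673).
Scan 216·112^i mod 673 for i = 0, 1, …:
  i=0: 216   i=1: 637   i=2: 6   i=3: 672
  i=4: 561   i=5: 243   i=6: 296   i=7: 175
  i=8: 83   i=9: 547     …   i=14: 363
  i=15: 276
Match at i=15, j=24: n = 15·26 + 24 = 414.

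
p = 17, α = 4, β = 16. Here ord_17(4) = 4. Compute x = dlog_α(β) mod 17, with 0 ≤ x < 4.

2

Successive powers of 4 modulo 17:
  4^0=1  4^1=4  4^2=16
So 4^2 ≡ 16 (mod 17), giving x = 2.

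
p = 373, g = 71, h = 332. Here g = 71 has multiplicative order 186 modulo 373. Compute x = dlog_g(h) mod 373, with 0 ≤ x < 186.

51

Baby-step giant-step with m = ceil(sqrt(186)) = 14.
Baby table (71^j mod 373 for j=0..13):
  0:1  1:71  2:192  3:204  4:310  5:3  6:213  7:203
  8:239  9:184  10:9  11:266  12:236  13:344
Giant step factor: 71^(-14) ≡ 348 (mod 373).
Scan 332·348^i mod 373 for i = 0, 1, …:
  i=0: 332   i=1: 279   i=2: 112   i=3: 184
Match at i=3, j=9: x = 3·14 + 9 = 51.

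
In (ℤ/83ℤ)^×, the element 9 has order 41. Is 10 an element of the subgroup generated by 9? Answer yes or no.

yes

10 ∈ ⟨9⟩ iff 10^41 ≡ 1 (mod 83), since |⟨9⟩| = 41.
10^41 mod 83 = 1.
Since 1 = 1, 10 lies in the subgroup.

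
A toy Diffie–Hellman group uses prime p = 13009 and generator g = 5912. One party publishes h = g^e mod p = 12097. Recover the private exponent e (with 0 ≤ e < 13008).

197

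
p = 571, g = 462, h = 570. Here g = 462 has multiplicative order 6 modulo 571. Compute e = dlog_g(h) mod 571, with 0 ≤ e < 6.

Successive powers of 462 modulo 571:
  462^0=1  462^1=462  462^2=461  462^3=570
So 462^3 ≡ 570 (mod 571), giving e = 3.

3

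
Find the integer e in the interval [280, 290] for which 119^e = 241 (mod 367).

283

Compute 119^280 mod 367 = 148, then multiply by 119 repeatedly:
  119^280=148  119^281=363  119^282=258  119^283=241
Found 241 at exponent 283.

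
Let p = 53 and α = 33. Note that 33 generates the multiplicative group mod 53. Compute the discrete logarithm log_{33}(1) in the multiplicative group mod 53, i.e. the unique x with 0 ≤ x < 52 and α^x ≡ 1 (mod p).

Baby-step giant-step with m = ceil(sqrt(52)) = 8.
Baby table (33^j mod 53 for j=0..7):
  0:1  1:33  2:29  3:3  4:46  5:34  6:9  7:32
Giant step factor: 33^(-8) ≡ 13 (mod 53).
Scan 1·13^i mod 53 for i = 0, 1, …:
  i=0: 1
Match at i=0, j=0: x = 0·8 + 0 = 0.

0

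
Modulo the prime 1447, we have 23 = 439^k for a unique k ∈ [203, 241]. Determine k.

204

Compute 439^203 mod 1447 = 300, then multiply by 439 repeatedly:
  439^203=300  439^204=23
Found 23 at exponent 204.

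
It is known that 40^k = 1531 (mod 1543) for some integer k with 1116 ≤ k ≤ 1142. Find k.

Compute 40^1116 mod 1543 = 81, then multiply by 40 repeatedly:
  40^1116=81  40^1117=154  40^1118=1531
Found 1531 at exponent 1118.

1118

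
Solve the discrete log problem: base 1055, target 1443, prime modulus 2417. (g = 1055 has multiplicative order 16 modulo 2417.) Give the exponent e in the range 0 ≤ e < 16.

Successive powers of 1055 modulo 2417:
  1055^0=1  1055^1=1055  1055^2=1205  1055^3=2350  1055^4=1825  1055^5=1443
So 1055^5 ≡ 1443 (mod 2417), giving e = 5.

5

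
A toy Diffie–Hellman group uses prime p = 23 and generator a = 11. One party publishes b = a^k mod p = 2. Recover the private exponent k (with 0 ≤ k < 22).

10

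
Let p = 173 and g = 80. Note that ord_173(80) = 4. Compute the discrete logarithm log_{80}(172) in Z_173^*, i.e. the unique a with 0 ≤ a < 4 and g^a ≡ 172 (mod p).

2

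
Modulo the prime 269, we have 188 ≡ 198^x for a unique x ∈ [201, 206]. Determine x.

206

Compute 198^201 mod 269 = 82, then multiply by 198 repeatedly:
  198^201=82  198^202=96  198^203=178  198^204=5  198^205=183
  198^206=188
Found 188 at exponent 206.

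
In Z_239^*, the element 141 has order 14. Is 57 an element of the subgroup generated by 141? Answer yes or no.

no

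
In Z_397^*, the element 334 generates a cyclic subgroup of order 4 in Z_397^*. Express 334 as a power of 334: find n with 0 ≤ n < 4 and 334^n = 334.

Successive powers of 334 modulo 397:
  334^0=1  334^1=334
So 334^1 ≡ 334 (mod 397), giving n = 1.

1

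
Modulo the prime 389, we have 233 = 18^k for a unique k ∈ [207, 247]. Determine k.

221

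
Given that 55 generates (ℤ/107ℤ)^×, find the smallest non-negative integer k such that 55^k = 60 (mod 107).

77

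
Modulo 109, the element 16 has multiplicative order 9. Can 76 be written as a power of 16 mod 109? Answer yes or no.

76 ∈ ⟨16⟩ iff 76^9 ≡ 1 (mod 109), since |⟨16⟩| = 9.
76^9 mod 109 = 76.
Since 76 ≠ 1, 76 does not lie in the subgroup.

no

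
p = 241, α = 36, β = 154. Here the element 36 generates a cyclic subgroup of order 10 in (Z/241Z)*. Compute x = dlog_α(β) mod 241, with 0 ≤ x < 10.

9

Successive powers of 36 modulo 241:
  36^0=1  36^1=36  36^2=91  36^3=143  36^4=87  36^5=240
  36^6=205  36^7=150  36^8=98  36^9=154
So 36^9 ≡ 154 (mod 241), giving x = 9.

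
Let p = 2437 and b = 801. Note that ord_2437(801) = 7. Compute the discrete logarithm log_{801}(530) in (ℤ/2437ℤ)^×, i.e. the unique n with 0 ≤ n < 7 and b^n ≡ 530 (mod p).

Successive powers of 801 modulo 2437:
  801^0=1  801^1=801  801^2=670  801^3=530
So 801^3 ≡ 530 (mod 2437), giving n = 3.

3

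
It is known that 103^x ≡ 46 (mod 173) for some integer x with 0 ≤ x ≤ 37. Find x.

25

Compute 103^0 mod 173 = 1, then multiply by 103 repeatedly:
  103^0=1  103^1=103  103^2=56  103^3=59  103^4=22
  103^5=17  103^6=21  103^7=87  103^8=138  103^9=28
  103^10=116  103^11=11  103^12=95  103^13=97  103^14=130
  103^15=69  103^16=14  103^17=58  103^18=92  103^19=134
  103^20=135  103^21=65  103^22=121  103^23=7  103^24=29
  103^25=46
Found 46 at exponent 25.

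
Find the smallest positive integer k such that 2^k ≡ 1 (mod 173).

172

The order of 2 must divide p − 1 = 172 = 2^2 · 43.
Divisors: 1, 2, 4, 43, 86, 172.
Check each in increasing order: 2^1 ≡ 2;  2^2 ≡ 4;  2^4 ≡ 16;  2^43 ≡ 80;  2^86 ≡ 172;  2^172 ≡ 1.
Smallest exponent giving 1 is 172.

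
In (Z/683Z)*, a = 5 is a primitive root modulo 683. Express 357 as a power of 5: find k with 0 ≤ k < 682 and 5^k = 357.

Baby-step giant-step with m = ceil(sqrt(682)) = 27.
Baby table (5^j mod 683 for j=0..26):
  0:1  1:5  2:25  3:125  4:625  5:393  6:599  7:263
  8:632  9:428  10:91  11:455  12:226  13:447  14:186  15:247
  16:552  17:28  18:140  19:17  20:85  21:425  22:76  23:380
  24:534  25:621  26:373
Giant step factor: 5^(-27) ≡ 219 (mod 683).
Scan 357·219^i mod 683 for i = 0, 1, …:
  i=0: 357   i=1: 321   i=2: 633   i=3: 661
  i=4: 646   i=5: 93   i=6: 560   i=7: 383
  i=8: 551   i=9: 461     …   i=21: 69
  i=22: 85
Match at i=22, j=20: k = 22·27 + 20 = 614.

614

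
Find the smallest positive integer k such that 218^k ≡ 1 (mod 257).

The order of 218 must divide p − 1 = 256 = 2^8.
Divisors: 1, 2, 4, 8, 16, 32, 64, 128, 256.
Check each in increasing order: 218^1 ≡ 218;  218^2 ≡ 236;  218^4 ≡ 184;  218^8 ≡ 189;  218^16 ≡ 255;  218^32 ≡ 4;  218^64 ≡ 16;  218^128 ≡ 256;  218^256 ≡ 1.
Smallest exponent giving 1 is 256.

256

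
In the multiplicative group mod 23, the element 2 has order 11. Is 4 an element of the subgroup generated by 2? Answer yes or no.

yes

⟨2⟩ has order 11; its elements mod 23 are {1, 2, 3, 4, 6, 8, 9, 12, 13, 16, 18}.
4 is in this set.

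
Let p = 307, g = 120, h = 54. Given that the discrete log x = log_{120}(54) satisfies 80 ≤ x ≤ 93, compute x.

84

Compute 120^80 mod 307 = 7, then multiply by 120 repeatedly:
  120^80=7  120^81=226  120^82=104  120^83=200  120^84=54
Found 54 at exponent 84.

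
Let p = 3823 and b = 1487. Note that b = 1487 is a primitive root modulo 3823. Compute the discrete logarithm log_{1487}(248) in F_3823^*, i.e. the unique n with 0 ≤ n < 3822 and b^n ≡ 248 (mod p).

197

Baby-step giant-step with m = ceil(sqrt(3822)) = 62.
Baby table (1487^j mod 3823 for j=0..61):
  0:1  1:1487  2:1475  3:2746  4:338  5:1793  6:1560  7:2982
  8:3377  9:2000  10:3529  11:2467  12:2172  13:3152  14:26  15:432
  16:120  17:2582  18:1142  19:742  20:2330  21:1072  22:3696  23:2301
  24:2  25:2974  26:2950  27:1669  28:676  29:3586  30:3120  31:2141
  32:2931  33:177  34:3235  35:1111  36:521  37:2481  38:52  39:864
  40:240  41:1341  42:2284  43:1484  44:837  45:2144  46:3569  47:779
  48:4  49:2125  50:2077  51:3338  52:1352  53:3349  54:2417  55:459
  56:2039  57:354  58:2647  59:2222  60:1042  61:1139
Giant step factor: 1487^(-62) ≡ 919 (mod 3823).
Scan 248·919^i mod 3823 for i = 0, 1, …:
  i=0: 248   i=1: 2355   i=2: 427   i=3: 2467
Match at i=3, j=11: n = 3·62 + 11 = 197.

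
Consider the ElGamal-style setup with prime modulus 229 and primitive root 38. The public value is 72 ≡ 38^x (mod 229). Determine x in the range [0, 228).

91

Baby-step giant-step with m = ceil(sqrt(228)) = 16.
Baby table (38^j mod 229 for j=0..15):
  0:1  1:38  2:70  3:141  4:91  5:23  6:187  7:7
  8:37  9:32  10:71  11:179  12:161  13:164  14:49  15:30
Giant step factor: 38^(-16) ≡ 183 (mod 229).
Scan 72·183^i mod 229 for i = 0, 1, …:
  i=0: 72   i=1: 123   i=2: 67   i=3: 124
  i=4: 21   i=5: 179
Match at i=5, j=11: x = 5·16 + 11 = 91.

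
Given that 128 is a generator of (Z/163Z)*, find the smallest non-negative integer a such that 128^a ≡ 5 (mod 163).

141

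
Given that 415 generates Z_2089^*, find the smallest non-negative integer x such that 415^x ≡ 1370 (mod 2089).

1996

Baby-step giant-step with m = ceil(sqrt(2088)) = 46.
Baby table (415^j mod 2089 for j=0..45):
  0:1  1:415  2:927  3:329  4:750  5:2078  6:1702  7:248
  8:559  9:106  10:121  11:79  12:1450  13:118  14:923  15:758
  16:1220  17:762  18:791  19:292  20:18  21:1203  22:2063  23:1744
  24:966  25:1891  26:1390  27:286  28:1706  29:1908  30:89  31:1422
  32:1032  33:35  34:1991  35:1110  36:1070  37:1182  38:1704  39:1078
  40:324  41:764  42:1621  43:57  44:676  45:614
Giant step factor: 415^(-46) ≡ 1088 (mod 2089).
Scan 1370·1088^i mod 2089 for i = 0, 1, …:
  i=0: 1370   i=1: 1103   i=2: 978   i=3: 763
  i=4: 811   i=5: 810   i=6: 1811   i=7: 441
  i=8: 1427   i=9: 449     …   i=42: 1723
  i=43: 791
Match at i=43, j=18: x = 43·46 + 18 = 1996.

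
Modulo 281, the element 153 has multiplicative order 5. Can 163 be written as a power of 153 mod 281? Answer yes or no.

no

163 ∈ ⟨153⟩ iff 163^5 ≡ 1 (mod 281), since |⟨153⟩| = 5.
163^5 mod 281 = 59.
Since 59 ≠ 1, 163 does not lie in the subgroup.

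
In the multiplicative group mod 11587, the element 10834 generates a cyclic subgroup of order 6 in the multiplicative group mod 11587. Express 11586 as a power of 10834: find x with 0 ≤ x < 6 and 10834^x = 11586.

3

Successive powers of 10834 modulo 11587:
  10834^0=1  10834^1=10834  10834^2=10833  10834^3=11586
So 10834^3 ≡ 11586 (mod 11587), giving x = 3.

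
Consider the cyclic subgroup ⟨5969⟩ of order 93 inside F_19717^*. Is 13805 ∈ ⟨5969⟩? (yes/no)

13805 ∈ ⟨5969⟩ iff 13805^93 ≡ 1 (mod 19717), since |⟨5969⟩| = 93.
13805^93 mod 19717 = 1.
Since 1 = 1, 13805 lies in the subgroup.

yes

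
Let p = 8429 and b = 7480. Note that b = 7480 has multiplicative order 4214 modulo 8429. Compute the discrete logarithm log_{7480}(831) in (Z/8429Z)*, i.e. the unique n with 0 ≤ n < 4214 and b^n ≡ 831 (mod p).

Baby-step giant-step with m = ceil(sqrt(4214)) = 65.
Baby table (7480^j mod 8429 for j=0..64):
  0:1  1:7480  2:7127  3:4964  4:975  5:1915  6:3329  7:1654
  8:6577  9:4316  10:610  11:2711  12:6535  13:2029  14:4720  15:4948
  16:7730  17:5889  18:8195  19:2912  20:1224  21:1626  22:7862  23:7056
  24:4911  25:698  26:3489  27:1536  28:553  29:6230  30:4888  31:5667
  32:8148  33:5370  34:3415  35:4330  36:4182  37:1341  38:170  39:7250
  40:6243  41:980  42:5599  43:5248  44:1187  45:3023  46:5462  47:397
  48:2552  49:5704  50:6751  51:7770  52:1645  53:6689  54:7605  55:6508
  56:2365  57:6158  58:5784  59:6692  60:4758  61:2602  62:399  63:654
  64:3100
Giant step factor: 7480^(-65) ≡ 2637 (mod 8429).
Scan 831·2637^i mod 8429 for i = 0, 1, …:
  i=0: 831   i=1: 8236   i=2: 5228   i=3: 4821
  i=4: 2045   i=5: 6534   i=6: 1282   i=7: 605
  i=8: 2304   i=9: 6768   i=10: 3023
Match at i=10, j=45: n = 10·65 + 45 = 695.

695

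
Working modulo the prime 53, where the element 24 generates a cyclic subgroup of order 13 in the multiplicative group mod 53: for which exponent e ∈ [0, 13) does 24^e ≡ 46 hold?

Successive powers of 24 modulo 53:
  24^0=1  24^1=24  24^2=46
So 24^2 ≡ 46 (mod 53), giving e = 2.

2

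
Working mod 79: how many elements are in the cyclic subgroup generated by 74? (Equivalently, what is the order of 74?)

The order of 74 must divide p − 1 = 78 = 2 · 3 · 13.
Divisors: 1, 2, 3, 6, 13, 26, 39, 78.
Check each in increasing order: 74^1 ≡ 74;  74^2 ≡ 25;  74^3 ≡ 33;  74^6 ≡ 62;  74^13 ≡ 56;  74^26 ≡ 55;  74^39 ≡ 78;  74^78 ≡ 1.
Smallest exponent giving 1 is 78.

78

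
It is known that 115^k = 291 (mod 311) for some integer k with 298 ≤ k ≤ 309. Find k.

305

Compute 115^298 mod 311 = 157, then multiply by 115 repeatedly:
  115^298=157  115^299=17  115^300=89  115^301=283  115^302=201
  115^303=101  115^304=108  115^305=291
Found 291 at exponent 305.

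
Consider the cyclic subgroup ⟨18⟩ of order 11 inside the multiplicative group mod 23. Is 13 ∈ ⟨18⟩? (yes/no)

yes

⟨18⟩ has order 11; its elements mod 23 are {1, 2, 3, 4, 6, 8, 9, 12, 13, 16, 18}.
13 is in this set.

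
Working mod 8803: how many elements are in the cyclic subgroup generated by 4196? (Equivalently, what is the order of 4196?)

4401

The order of 4196 must divide p − 1 = 8802 = 2 · 3^3 · 163.
Divisors: 1, 2, 3, 6, 9, 18, 27, 54, 163, 326, 489, 978, 1467, 2934, 4401, 8802.
Check each in increasing order: 4196^1 ≡ 4196;  4196^2 ≡ 416;  4196^3 ≡ 2542;  4196^6 ≡ 362;  4196^9 ≡ 4692;  4196^18 ≡ 7364;  4196^27 ≡ 113;  4196^54 ≡ 3966;  4196^163 ≡ 2726;  4196^326 ≡ 1344;  4196^489 ≡ 1696;  4196^978 ≡ 6638;  4196^1467 ≡ 7814;  4196^2934 ≡ 988;  4196^4401 ≡ 1.
Smallest exponent giving 1 is 4401.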